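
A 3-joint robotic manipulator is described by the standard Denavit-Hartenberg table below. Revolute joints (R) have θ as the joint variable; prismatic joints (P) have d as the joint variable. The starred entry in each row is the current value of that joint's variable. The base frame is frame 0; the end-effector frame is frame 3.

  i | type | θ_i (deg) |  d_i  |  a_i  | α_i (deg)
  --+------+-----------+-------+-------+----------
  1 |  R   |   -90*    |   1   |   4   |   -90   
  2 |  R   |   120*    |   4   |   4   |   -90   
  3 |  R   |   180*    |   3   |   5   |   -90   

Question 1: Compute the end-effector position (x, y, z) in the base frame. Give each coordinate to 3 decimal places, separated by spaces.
after link 1: o_1 = (0.0000, -4.0000, 1.0000)
after link 2: o_2 = (4.0000, -2.0000, -2.4641)
after link 3: o_3 = (4.0000, -1.9019, 3.3660)

4.000 -1.902 3.366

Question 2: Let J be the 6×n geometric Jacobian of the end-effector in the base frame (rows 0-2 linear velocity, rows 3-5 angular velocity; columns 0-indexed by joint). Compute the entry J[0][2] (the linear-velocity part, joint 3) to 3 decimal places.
axis z_2 = (-0.0000,0.8660,0.5000); lever o_n−o_2 = (-0.0000,0.0981,5.8301)
cross product → J_v[:, 2] = (5.0000,-0.0000,0.0000)
J_ω[:, 2] = z_2
entry J[0][2] = 5.0000

5.000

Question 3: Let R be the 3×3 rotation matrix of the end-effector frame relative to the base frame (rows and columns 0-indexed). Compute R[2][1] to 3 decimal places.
End-effector y-axis (col 1 of R) = (0.0000,-0.8660,-0.5000)
R[2][1] = -0.5000

-0.500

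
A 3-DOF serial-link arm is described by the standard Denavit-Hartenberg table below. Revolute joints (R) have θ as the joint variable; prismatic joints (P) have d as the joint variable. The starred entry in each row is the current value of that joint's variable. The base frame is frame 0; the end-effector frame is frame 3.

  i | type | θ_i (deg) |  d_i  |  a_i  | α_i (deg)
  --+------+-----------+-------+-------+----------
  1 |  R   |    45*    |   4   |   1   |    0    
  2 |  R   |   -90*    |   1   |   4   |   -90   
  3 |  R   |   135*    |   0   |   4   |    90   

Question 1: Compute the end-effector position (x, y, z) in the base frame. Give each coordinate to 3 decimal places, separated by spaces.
1.536 -0.121 2.172

after link 1: o_1 = (0.7071, 0.7071, 4.0000)
after link 2: o_2 = (3.5355, -2.1213, 5.0000)
after link 3: o_3 = (1.5355, -0.1213, 2.1716)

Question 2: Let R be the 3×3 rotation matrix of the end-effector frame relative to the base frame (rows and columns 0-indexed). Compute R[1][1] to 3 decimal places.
End-effector y-axis (col 1 of R) = (0.7071,0.7071,0.0000)
R[1][1] = 0.7071

0.707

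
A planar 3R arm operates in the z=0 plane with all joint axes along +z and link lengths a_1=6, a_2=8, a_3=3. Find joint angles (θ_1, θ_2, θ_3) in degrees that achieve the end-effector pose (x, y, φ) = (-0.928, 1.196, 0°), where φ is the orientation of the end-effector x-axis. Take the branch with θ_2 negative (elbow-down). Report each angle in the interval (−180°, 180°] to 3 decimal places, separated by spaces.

-93.867 -150.002 -116.131

wrist centre = target − a_3·(cos φ, sin φ) = (-3.9280, 1.1960)
cos θ_2 = (16.8596−6²−8²)/(2·6·8) = -0.8660; θ_2 = -150.0023° (elbow-down)
β = atan2(1.1960,-3.9280) = 163.0655°; ψ = atan2(-3.9997,-0.9284) = -103.0674°
θ_1 = β − ψ = 266.1329°
θ_3 = φ − θ_1 − θ_2 = -116.1306° (wrapped to (-180°,180°])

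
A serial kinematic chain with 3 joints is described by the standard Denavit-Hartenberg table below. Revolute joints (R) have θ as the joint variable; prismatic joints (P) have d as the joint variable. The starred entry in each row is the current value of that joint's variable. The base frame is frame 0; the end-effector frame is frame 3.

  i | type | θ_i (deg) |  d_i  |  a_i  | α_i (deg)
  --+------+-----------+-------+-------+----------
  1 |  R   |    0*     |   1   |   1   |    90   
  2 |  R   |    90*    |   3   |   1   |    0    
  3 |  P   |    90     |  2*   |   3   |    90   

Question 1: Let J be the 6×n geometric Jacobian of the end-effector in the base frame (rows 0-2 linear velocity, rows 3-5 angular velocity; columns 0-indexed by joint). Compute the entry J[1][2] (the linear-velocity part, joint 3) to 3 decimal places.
prismatic axis z_2 = (0.0000,-1.0000,0.0000)
J_v[:, 2] = z_2; J_ω[:, 2] = (0,0,0)
entry J[1][2] = -1.0000

-1.000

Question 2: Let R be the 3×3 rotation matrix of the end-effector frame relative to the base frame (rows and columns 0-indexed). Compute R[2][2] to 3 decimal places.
1.000

End-effector z-axis (col 2 of R) = (0.0000,-0.0000,1.0000)
R[2][2] = 1.0000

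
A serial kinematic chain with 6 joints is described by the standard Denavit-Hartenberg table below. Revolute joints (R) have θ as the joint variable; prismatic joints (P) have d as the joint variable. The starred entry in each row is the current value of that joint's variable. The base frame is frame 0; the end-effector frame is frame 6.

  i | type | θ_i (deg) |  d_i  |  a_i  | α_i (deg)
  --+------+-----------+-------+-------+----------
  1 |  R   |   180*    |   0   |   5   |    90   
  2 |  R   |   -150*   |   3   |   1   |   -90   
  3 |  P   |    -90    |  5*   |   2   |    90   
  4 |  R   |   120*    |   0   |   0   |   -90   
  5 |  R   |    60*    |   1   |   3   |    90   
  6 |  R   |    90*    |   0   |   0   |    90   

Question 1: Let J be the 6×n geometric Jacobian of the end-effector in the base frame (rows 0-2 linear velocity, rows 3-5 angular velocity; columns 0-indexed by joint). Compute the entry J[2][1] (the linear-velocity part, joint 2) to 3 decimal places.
axis z_1 = (0.0000,1.0000,0.0000); lever o_n−o_1 = (0.2165,3.3840,-6.8212)
cross product → J_v[:, 1] = (-6.8212,0.0000,-0.2165)
J_ω[:, 1] = z_1
entry J[2][1] = -0.2165

-0.217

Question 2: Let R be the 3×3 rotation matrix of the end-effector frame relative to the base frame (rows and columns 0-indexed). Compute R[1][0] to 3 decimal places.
End-effector x-axis (col 0 of R) = (0.2500,-0.8660,0.4330)
R[1][0] = -0.8660

-0.866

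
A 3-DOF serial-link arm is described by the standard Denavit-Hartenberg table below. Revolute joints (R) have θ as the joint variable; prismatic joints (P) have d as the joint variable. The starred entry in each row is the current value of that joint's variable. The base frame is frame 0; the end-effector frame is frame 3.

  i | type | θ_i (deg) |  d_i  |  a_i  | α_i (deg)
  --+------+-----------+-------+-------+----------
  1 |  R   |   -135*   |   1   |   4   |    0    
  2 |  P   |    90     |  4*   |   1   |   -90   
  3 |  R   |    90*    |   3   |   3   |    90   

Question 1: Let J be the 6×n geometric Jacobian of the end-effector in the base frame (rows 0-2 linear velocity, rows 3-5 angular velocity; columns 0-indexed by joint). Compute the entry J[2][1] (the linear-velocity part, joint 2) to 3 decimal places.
prismatic axis z_1 = (0.0000,0.0000,1.0000)
J_v[:, 1] = z_1; J_ω[:, 1] = (0,0,0)
entry J[2][1] = 1.0000

1.000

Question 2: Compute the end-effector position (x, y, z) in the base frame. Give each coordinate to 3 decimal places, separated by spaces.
after link 1: o_1 = (-2.8284, -2.8284, 1.0000)
after link 2: o_2 = (-2.1213, -3.5355, 5.0000)
after link 3: o_3 = (0.0000, -1.4142, 2.0000)

0.000 -1.414 2.000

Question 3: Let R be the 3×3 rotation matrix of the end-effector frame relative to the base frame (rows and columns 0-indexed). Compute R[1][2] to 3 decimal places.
-0.707

End-effector z-axis (col 2 of R) = (0.7071,-0.7071,0.0000)
R[1][2] = -0.7071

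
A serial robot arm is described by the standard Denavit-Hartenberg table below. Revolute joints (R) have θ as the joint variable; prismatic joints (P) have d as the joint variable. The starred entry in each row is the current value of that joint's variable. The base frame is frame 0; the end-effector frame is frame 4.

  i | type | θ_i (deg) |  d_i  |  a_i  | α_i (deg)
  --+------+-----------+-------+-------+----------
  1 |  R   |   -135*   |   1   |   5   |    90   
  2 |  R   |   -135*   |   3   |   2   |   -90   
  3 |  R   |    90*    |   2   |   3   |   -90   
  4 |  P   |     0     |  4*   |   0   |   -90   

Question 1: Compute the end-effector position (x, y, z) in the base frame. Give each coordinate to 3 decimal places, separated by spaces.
after link 1: o_1 = (-3.5355, -3.5355, 1.0000)
after link 2: o_2 = (-4.6569, -0.4142, -0.4142)
after link 3: o_3 = (-3.5355, -3.5355, -1.8284)
after link 4: o_4 = (-5.5355, -5.5355, 1.0000)

-5.536 -5.536 1.000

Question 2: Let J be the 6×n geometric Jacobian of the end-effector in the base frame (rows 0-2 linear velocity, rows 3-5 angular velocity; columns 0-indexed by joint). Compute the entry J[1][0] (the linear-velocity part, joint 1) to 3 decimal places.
axis z_0 = ẑ; lever o_n−o_0 = (-5.5355,-5.5355,1.0000)
cross product → J_v[:, 0] = (5.5355,-5.5355,0.0000)
J_ω[:, 0] = z_0
entry J[1][0] = -5.5355

-5.536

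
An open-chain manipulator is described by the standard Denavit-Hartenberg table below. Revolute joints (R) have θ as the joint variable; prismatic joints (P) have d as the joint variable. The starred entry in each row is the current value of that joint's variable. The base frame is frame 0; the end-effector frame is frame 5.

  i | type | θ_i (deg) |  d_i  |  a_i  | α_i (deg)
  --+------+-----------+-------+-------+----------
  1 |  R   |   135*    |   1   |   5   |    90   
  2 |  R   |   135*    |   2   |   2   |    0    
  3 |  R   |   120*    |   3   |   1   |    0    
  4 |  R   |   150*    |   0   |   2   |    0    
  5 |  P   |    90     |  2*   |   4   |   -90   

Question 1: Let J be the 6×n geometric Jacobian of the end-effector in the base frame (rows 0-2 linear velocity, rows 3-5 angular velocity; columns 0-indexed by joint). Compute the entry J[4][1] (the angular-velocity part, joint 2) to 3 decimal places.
axis z_1 = (0.7071,0.7071,0.0000); lever o_n−o_1 = (7.1328,2.7667,4.6909)
cross product → J_v[:, 1] = (3.3170,-3.3170,-3.0872)
J_ω[:, 1] = z_1
entry J[4][1] = 0.7071

0.707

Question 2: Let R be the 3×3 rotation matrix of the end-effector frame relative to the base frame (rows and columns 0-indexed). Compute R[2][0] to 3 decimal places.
End-effector x-axis (col 0 of R) = (0.5000,-0.5000,0.7071)
R[2][0] = 0.7071

0.707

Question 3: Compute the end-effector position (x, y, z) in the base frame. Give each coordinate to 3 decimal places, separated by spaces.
3.597 6.302 5.691

after link 1: o_1 = (-3.5355, 3.5355, 1.0000)
after link 2: o_2 = (-1.1213, 3.9497, 2.4142)
after link 3: o_3 = (1.1830, 5.8881, 1.4483)
after link 4: o_4 = (0.1830, 6.8881, 2.8625)
after link 5: o_5 = (3.5972, 6.3023, 5.6909)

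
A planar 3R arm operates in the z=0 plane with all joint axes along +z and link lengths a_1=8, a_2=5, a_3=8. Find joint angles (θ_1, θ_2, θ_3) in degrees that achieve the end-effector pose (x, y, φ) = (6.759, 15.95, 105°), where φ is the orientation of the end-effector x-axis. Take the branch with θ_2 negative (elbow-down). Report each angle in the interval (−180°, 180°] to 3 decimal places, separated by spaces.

wrist centre = target − a_3·(cos φ, sin φ) = (8.8296, 8.2226)
cos θ_2 = (145.5720−8²−5²)/(2·8·5) = 0.7072; θ_2 = -44.9965° (elbow-down)
β = atan2(8.2226,8.8296) = 42.9615°; ψ = atan2(-3.5353,11.5358) = -17.0385°
θ_1 = β − ψ = 60.0000°
θ_3 = φ − θ_1 − θ_2 = 89.9965° (wrapped to (-180°,180°])

60.000 -44.996 89.996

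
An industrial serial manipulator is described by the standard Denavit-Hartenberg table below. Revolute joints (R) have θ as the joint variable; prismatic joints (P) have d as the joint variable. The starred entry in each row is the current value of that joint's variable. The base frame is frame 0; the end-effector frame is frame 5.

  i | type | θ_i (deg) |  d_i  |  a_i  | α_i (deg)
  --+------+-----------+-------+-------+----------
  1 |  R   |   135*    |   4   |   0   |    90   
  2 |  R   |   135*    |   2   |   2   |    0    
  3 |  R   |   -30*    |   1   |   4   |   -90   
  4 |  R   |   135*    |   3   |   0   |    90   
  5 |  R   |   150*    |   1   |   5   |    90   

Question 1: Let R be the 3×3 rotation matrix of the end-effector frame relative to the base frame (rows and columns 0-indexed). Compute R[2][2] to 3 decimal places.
End-effector z-axis (col 2 of R) = (0.2768,-0.7768,-0.5657)
R[2][2] = -0.5657

-0.566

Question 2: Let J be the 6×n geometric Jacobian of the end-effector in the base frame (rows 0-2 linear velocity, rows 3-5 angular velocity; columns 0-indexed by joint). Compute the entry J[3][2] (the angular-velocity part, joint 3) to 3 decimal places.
0.707

axis z_2 = (0.7071,0.7071,0.0000); lever o_n−o_2 = (7.5506,-2.8062,6.0807)
cross product → J_v[:, 2] = (4.2997,-4.2997,-7.3233)
J_ω[:, 2] = z_2
entry J[3][2] = 0.7071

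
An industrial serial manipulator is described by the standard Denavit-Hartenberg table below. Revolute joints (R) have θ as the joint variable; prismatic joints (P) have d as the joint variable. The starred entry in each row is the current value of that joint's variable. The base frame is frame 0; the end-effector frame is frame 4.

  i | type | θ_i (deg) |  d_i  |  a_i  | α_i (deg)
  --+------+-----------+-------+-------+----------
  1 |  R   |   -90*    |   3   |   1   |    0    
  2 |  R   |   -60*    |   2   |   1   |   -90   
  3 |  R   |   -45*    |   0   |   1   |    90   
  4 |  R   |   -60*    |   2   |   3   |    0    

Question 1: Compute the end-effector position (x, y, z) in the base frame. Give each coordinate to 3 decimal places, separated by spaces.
-2.471 0.573 8.182

after link 1: o_1 = (0.0000, -1.0000, 3.0000)
after link 2: o_2 = (-0.8660, -1.5000, 5.0000)
after link 3: o_3 = (-1.4784, -1.8536, 5.7071)
after link 4: o_4 = (-2.4712, 0.5732, 8.1820)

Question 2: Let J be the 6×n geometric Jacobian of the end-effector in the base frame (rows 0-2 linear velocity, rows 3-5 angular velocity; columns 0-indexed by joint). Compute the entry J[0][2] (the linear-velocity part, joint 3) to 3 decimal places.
-2.756

axis z_2 = (0.5000,-0.8660,0.0000); lever o_n−o_2 = (-1.6052,2.0732,3.1820)
cross product → J_v[:, 2] = (-2.7557,-1.5910,-0.3536)
J_ω[:, 2] = z_2
entry J[0][2] = -2.7557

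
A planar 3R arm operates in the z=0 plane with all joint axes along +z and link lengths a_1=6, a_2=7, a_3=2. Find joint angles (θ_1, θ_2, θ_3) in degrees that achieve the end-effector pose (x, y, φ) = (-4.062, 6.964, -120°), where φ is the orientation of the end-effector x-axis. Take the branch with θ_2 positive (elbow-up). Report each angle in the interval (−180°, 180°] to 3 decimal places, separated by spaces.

59.998 90.002 90.000

wrist centre = target − a_3·(cos φ, sin φ) = (-3.0620, 8.6961)
cos θ_2 = (84.9971−6²−7²)/(2·6·7) = -0.0000; θ_2 = 90.0019° (elbow-up)
β = atan2(8.6961,-3.0620) = 109.3979°; ψ = atan2(7.0000,5.9998) = 49.3998°
θ_1 = β − ψ = 59.9980°
θ_3 = φ − θ_1 − θ_2 = 90.0000° (wrapped to (-180°,180°])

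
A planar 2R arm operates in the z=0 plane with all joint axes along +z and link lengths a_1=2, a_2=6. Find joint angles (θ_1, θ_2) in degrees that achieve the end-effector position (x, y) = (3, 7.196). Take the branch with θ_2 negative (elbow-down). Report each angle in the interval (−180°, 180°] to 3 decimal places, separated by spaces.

90.008 -30.010

cos θ_2 = (60.7824−2²−6²)/(2·2·6) = 0.8659; θ_2 = -30.0105° (elbow-down)
β = atan2(7.1960,3.0000) = 67.3688°; ψ = atan2(-3.0009,7.1956) = -22.6387°
θ_1 = β − ψ = 90.0076°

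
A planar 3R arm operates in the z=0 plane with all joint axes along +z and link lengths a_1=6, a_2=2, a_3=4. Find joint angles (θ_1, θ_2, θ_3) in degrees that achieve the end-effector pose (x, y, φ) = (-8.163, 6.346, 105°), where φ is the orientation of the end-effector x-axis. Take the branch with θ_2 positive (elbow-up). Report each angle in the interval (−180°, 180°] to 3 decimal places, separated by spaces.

wrist centre = target − a_3·(cos φ, sin φ) = (-7.1277, 2.4823)
cos θ_2 = (56.9662−6²−2²)/(2·6·2) = 0.7069; θ_2 = 45.0146° (elbow-up)
β = atan2(2.4823,-7.1277) = 160.7988°; ψ = atan2(1.4146,7.4139) = 10.8023°
θ_1 = β − ψ = 149.9966°
θ_3 = φ − θ_1 − θ_2 = -90.0112° (wrapped to (-180°,180°])

149.997 45.015 -90.011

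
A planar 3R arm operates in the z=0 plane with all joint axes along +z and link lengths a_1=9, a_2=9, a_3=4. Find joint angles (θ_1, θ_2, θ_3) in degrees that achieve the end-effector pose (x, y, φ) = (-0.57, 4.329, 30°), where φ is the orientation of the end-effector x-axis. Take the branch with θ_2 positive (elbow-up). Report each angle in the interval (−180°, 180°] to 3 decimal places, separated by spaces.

wrist centre = target − a_3·(cos φ, sin φ) = (-4.0341, 2.3290)
cos θ_2 = (21.6982−9²−9²)/(2·9·9) = -0.8661; θ_2 = 150.0040° (elbow-up)
β = atan2(2.3290,-4.0341) = 150.0010°; ψ = atan2(4.4995,1.2055) = 75.0020°
θ_1 = β − ψ = 74.9990°
θ_3 = φ − θ_1 − θ_2 = 164.9970° (wrapped to (-180°,180°])

74.999 150.004 164.997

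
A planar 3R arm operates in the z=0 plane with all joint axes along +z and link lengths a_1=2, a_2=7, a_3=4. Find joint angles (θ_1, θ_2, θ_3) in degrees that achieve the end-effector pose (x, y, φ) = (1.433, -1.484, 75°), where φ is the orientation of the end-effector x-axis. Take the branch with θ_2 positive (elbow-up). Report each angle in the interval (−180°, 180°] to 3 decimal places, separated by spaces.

wrist centre = target − a_3·(cos φ, sin φ) = (0.3977, -5.3477)
cos θ_2 = (28.7561−2²−7²)/(2·2·7) = -0.8659; θ_2 = 149.9803° (elbow-up)
β = atan2(-5.3477,0.3977) = -85.7466°; ψ = atan2(3.5021,-4.0610) = 139.2263°
θ_1 = β − ψ = -224.9728°
θ_3 = φ − θ_1 − θ_2 = 149.9926° (wrapped to (-180°,180°])

135.027 149.980 149.993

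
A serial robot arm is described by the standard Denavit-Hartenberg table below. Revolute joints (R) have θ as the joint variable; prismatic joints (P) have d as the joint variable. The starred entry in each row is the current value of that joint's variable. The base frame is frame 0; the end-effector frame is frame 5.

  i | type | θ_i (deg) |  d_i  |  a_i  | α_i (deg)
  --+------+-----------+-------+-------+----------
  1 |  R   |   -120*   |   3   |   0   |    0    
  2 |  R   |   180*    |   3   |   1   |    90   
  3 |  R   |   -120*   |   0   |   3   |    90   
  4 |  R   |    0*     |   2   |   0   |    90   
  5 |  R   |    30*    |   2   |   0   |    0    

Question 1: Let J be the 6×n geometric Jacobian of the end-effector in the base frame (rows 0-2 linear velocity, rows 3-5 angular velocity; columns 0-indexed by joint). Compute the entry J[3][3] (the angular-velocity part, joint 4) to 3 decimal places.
-0.433

axis z_3 = (-0.4330,-0.7500,0.5000); lever o_n−o_3 = (-2.5981,-0.5000,1.0000)
cross product → J_v[:, 3] = (-0.5000,-0.8660,-1.7321)
J_ω[:, 3] = z_3
entry J[3][3] = -0.4330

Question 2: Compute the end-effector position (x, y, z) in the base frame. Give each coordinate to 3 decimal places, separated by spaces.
after link 1: o_1 = (0.0000, 0.0000, 3.0000)
after link 2: o_2 = (0.5000, 0.8660, 6.0000)
after link 3: o_3 = (-0.2500, -0.4330, 3.4019)
after link 4: o_4 = (-1.1160, -1.9330, 4.4019)
after link 5: o_5 = (-2.8481, -0.9330, 4.4019)

-2.848 -0.933 4.402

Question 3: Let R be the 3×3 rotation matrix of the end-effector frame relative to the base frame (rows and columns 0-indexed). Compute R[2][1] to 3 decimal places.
End-effector y-axis (col 1 of R) = (-0.2500,-0.4330,0.8660)
R[2][1] = 0.8660

0.866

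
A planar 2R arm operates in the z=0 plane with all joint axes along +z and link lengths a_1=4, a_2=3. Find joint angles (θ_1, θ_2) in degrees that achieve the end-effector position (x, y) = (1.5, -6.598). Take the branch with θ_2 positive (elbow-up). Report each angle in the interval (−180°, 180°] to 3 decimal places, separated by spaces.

cos θ_2 = (45.7836−4²−3²)/(2·4·3) = 0.8660; θ_2 = 30.0048° (elbow-up)
β = atan2(-6.5980,1.5000) = -77.1920°; ψ = atan2(1.5002,6.5980) = 12.8099°
θ_1 = β − ψ = -90.0019°

-90.002 30.005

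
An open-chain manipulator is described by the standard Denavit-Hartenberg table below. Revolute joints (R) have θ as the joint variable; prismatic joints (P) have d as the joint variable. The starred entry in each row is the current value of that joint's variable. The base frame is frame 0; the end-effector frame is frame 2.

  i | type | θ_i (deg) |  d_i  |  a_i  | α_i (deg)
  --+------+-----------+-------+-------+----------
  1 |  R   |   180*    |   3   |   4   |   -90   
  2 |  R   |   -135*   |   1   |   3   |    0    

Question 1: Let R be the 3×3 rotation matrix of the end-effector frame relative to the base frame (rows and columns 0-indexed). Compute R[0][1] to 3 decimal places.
-0.707

End-effector y-axis (col 1 of R) = (-0.7071,0.0000,0.7071)
R[0][1] = -0.7071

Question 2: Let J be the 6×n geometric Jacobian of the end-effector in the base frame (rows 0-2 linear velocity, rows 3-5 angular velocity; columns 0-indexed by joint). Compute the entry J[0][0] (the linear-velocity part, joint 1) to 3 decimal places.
axis z_0 = ẑ; lever o_n−o_0 = (-1.8787,-1.0000,5.1213)
cross product → J_v[:, 0] = (1.0000,-1.8787,0.0000)
J_ω[:, 0] = z_0
entry J[0][0] = 1.0000

1.000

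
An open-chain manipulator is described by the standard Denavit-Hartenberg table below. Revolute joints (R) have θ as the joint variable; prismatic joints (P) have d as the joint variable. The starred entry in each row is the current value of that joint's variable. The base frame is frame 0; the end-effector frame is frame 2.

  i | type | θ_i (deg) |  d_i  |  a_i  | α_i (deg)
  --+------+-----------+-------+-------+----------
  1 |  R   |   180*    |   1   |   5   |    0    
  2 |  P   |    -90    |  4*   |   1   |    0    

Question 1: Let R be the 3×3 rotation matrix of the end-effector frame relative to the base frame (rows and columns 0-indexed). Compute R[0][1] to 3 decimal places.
-1.000

End-effector y-axis (col 1 of R) = (-1.0000,0.0000,0.0000)
R[0][1] = -1.0000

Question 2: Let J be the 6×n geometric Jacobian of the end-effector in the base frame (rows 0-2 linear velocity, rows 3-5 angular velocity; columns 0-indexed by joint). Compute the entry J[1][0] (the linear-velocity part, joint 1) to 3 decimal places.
axis z_0 = ẑ; lever o_n−o_0 = (-5.0000,1.0000,5.0000)
cross product → J_v[:, 0] = (-1.0000,-5.0000,0.0000)
J_ω[:, 0] = z_0
entry J[1][0] = -5.0000

-5.000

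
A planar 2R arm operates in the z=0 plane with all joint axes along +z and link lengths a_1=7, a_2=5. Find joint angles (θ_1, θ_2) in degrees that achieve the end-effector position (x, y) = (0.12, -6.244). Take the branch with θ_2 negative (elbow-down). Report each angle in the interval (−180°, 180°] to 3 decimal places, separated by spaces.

-45.001 -119.998

cos θ_2 = (39.0019−7²−5²)/(2·7·5) = -0.5000; θ_2 = -119.9982° (elbow-down)
β = atan2(-6.2440,0.1200) = -88.8990°; ψ = atan2(-4.3302,4.5001) = -43.8975°
θ_1 = β − ψ = -45.0015°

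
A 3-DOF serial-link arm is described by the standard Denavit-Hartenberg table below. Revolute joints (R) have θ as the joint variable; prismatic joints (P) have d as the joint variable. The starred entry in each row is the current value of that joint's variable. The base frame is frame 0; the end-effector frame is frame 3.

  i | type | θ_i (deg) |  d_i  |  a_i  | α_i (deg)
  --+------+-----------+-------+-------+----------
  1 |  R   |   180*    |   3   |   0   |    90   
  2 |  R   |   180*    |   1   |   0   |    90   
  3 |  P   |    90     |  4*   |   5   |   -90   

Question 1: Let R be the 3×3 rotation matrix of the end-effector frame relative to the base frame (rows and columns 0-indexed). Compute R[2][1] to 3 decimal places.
End-effector y-axis (col 1 of R) = (0.0000,-0.0000,-1.0000)
R[2][1] = -1.0000

-1.000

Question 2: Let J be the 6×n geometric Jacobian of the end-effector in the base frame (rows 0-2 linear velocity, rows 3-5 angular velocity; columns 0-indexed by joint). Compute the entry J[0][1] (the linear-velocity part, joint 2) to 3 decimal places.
4.000

axis z_1 = (0.0000,1.0000,0.0000); lever o_n−o_1 = (0.0000,6.0000,4.0000)
cross product → J_v[:, 1] = (4.0000,-0.0000,0.0000)
J_ω[:, 1] = z_1
entry J[0][1] = 4.0000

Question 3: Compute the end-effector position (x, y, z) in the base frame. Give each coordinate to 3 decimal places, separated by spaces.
0.000 6.000 7.000

after link 1: o_1 = (0.0000, 0.0000, 3.0000)
after link 2: o_2 = (0.0000, 1.0000, 3.0000)
after link 3: o_3 = (0.0000, 6.0000, 7.0000)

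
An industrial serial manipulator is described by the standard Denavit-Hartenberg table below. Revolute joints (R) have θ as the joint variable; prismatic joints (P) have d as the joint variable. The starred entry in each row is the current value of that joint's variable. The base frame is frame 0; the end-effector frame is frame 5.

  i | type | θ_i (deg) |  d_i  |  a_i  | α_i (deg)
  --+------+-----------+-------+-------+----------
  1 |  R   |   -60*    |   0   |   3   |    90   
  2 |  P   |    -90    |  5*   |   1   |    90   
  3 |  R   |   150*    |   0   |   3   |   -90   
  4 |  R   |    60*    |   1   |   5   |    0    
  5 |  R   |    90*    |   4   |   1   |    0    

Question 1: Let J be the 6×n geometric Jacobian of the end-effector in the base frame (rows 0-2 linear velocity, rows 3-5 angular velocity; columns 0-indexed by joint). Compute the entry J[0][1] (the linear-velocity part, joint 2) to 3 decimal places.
-0.866

prismatic axis z_1 = (-0.8660,-0.5000,0.0000)
J_v[:, 1] = z_1; J_ω[:, 1] = (0,0,0)
entry J[0][1] = -0.8660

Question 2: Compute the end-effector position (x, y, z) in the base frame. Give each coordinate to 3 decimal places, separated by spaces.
after link 1: o_1 = (1.5000, -2.5981, 0.0000)
after link 2: o_2 = (-2.8301, -5.0981, -1.0000)
after link 3: o_3 = (-4.1292, -5.8481, 1.5981)
after link 4: o_4 = (-2.2966, -9.7901, 4.2631)
after link 5: o_5 = (1.3284, -8.2745, 5.5131)

1.328 -8.275 5.513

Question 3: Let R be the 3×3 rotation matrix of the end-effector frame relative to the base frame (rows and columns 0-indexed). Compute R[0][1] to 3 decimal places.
End-effector y-axis (col 1 of R) = (-0.2165,0.8750,-0.4330)
R[0][1] = -0.2165

-0.217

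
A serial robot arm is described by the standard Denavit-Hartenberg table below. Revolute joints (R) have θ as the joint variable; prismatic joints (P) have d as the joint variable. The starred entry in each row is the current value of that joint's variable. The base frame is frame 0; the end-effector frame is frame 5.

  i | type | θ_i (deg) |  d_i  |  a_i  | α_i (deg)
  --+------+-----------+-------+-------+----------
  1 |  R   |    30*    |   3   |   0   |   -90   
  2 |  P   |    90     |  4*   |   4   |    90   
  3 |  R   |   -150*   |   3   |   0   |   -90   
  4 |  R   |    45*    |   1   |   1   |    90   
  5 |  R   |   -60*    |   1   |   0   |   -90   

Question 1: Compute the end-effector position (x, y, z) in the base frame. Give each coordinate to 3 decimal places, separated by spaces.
after link 1: o_1 = (0.0000, 0.0000, 3.0000)
after link 2: o_2 = (-2.0000, 3.4641, -1.0000)
after link 3: o_3 = (0.5981, 4.9641, -1.0000)
after link 4: o_4 = (0.5955, 3.5544, -0.8876)
after link 5: o_5 = (1.3846, 3.6017, -0.2753)

1.385 3.602 -0.275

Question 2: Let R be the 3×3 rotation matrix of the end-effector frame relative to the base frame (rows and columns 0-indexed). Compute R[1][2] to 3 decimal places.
-0.946

End-effector z-axis (col 2 of R) = (-0.1607,-0.9464,0.2803)
R[1][2] = -0.9464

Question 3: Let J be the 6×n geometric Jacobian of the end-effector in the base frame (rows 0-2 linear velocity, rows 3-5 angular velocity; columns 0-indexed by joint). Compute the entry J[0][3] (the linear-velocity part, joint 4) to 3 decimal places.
-1.225

axis z_3 = (0.4330,-0.7500,-0.5000); lever o_n−o_3 = (0.7866,-1.3624,0.7247)
cross product → J_v[:, 3] = (-1.2247,-0.7071,0.0000)
J_ω[:, 3] = z_3
entry J[0][3] = -1.2247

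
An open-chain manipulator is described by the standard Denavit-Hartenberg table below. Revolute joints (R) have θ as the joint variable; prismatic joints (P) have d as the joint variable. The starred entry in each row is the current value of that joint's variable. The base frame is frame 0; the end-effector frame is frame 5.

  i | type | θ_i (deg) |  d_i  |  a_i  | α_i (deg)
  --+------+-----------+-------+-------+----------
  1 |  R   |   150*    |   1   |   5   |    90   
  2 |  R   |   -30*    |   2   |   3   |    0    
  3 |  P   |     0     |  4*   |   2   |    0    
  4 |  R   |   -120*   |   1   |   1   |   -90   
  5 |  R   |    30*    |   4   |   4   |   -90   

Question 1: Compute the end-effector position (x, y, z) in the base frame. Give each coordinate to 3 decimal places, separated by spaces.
after link 1: o_1 = (-4.3301, 2.5000, 1.0000)
after link 2: o_2 = (-5.5801, 5.5311, -0.5000)
after link 3: o_3 = (-5.0801, 9.8612, -1.5000)
after link 4: o_4 = (-3.8301, 10.2942, -2.0000)
after link 5: o_5 = (-3.9641, 8.0622, -7.1962)

-3.964 8.062 -7.196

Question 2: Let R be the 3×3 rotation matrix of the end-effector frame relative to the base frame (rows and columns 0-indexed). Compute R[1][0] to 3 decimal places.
End-effector x-axis (col 0 of R) = (0.3995,-0.8080,-0.4330)
R[1][0] = -0.8080

-0.808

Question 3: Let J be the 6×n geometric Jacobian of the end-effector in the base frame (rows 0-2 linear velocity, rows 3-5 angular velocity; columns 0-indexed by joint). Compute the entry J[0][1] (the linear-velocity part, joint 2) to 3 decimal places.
axis z_1 = (0.5000,0.8660,0.0000); lever o_n−o_1 = (0.3660,5.5622,-8.1962)
cross product → J_v[:, 1] = (-7.0981,4.0981,2.4641)
J_ω[:, 1] = z_1
entry J[0][1] = -7.0981

-7.098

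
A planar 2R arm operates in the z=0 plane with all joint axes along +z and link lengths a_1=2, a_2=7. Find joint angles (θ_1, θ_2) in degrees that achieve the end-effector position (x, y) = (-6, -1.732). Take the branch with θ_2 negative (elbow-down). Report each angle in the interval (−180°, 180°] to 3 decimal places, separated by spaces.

-60.000 -120.000

cos θ_2 = (38.9998−2²−7²)/(2·2·7) = -0.5000; θ_2 = -120.0004° (elbow-down)
β = atan2(-1.7320,-6.0000) = -163.8983°; ψ = atan2(-6.0622,-1.5000) = -103.8983°
θ_1 = β − ψ = -60.0000°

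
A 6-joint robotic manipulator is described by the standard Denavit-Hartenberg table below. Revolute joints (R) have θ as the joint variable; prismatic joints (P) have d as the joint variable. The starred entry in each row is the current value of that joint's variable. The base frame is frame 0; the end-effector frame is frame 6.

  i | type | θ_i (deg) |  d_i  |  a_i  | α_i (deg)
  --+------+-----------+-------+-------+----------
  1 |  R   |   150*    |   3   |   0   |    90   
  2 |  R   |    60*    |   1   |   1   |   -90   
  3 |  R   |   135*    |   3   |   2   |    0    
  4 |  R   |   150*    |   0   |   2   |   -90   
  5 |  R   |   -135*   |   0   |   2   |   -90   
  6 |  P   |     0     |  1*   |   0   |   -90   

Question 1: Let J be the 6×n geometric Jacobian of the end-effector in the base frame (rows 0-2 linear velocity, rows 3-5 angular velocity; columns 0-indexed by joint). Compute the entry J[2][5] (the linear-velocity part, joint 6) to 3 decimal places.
0.512

prismatic axis z_5 = (0.7926,0.3311,0.5120)
J_v[:, 5] = z_5; J_ω[:, 5] = (0,0,0)
entry J[2][5] = 0.5120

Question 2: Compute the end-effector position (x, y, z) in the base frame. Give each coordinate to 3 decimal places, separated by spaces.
4.293 -1.515 5.492

after link 1: o_1 = (0.0000, 0.0000, 3.0000)
after link 2: o_2 = (0.0670, 1.1160, 3.8660)
after link 3: o_3 = (2.2223, -1.7613, 4.1413)
after link 4: o_4 = (2.9640, 0.0411, 4.5896)
after link 5: o_5 = (3.5002, -1.8458, 4.9797)
after link 6: o_6 = (4.2928, -1.5147, 5.4917)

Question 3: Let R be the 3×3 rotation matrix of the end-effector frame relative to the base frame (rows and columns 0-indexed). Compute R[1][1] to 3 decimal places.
-0.331

End-effector y-axis (col 1 of R) = (-0.7926,-0.3311,-0.5120)
R[1][1] = -0.3311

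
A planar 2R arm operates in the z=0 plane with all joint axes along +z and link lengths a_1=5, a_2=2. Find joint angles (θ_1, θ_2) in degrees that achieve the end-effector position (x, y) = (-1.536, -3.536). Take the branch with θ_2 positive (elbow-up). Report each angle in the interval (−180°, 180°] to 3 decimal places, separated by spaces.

-135.008 134.981

cos θ_2 = (14.8626−5²−2²)/(2·5·2) = -0.7069; θ_2 = 134.9808° (elbow-up)
β = atan2(-3.5360,-1.5360) = -113.4796°; ψ = atan2(1.4147,3.5863) = 21.5279°
θ_1 = β − ψ = -135.0076°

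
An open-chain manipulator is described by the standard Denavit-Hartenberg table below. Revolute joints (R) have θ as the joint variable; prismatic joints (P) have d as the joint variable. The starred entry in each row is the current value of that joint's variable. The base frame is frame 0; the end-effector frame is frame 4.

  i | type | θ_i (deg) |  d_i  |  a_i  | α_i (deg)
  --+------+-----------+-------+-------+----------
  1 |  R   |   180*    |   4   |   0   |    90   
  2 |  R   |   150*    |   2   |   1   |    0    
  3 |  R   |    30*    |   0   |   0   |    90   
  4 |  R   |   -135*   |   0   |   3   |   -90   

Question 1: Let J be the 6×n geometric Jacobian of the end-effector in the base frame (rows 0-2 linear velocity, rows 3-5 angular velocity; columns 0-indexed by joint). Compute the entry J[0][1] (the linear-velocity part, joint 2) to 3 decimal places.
0.500

axis z_1 = (0.0000,1.0000,0.0000); lever o_n−o_1 = (-1.2553,-0.1213,0.5000)
cross product → J_v[:, 1] = (0.5000,-0.0000,1.2553)
J_ω[:, 1] = z_1
entry J[0][1] = 0.5000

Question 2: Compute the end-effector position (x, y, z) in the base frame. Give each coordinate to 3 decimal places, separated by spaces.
-1.255 -0.121 4.500

after link 1: o_1 = (0.0000, 0.0000, 4.0000)
after link 2: o_2 = (0.8660, 2.0000, 4.5000)
after link 3: o_3 = (0.8660, 2.0000, 4.5000)
after link 4: o_4 = (-1.2553, -0.1213, 4.5000)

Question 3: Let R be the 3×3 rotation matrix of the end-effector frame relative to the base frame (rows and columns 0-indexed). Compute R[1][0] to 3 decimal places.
-0.707

End-effector x-axis (col 0 of R) = (-0.7071,-0.7071,-0.0000)
R[1][0] = -0.7071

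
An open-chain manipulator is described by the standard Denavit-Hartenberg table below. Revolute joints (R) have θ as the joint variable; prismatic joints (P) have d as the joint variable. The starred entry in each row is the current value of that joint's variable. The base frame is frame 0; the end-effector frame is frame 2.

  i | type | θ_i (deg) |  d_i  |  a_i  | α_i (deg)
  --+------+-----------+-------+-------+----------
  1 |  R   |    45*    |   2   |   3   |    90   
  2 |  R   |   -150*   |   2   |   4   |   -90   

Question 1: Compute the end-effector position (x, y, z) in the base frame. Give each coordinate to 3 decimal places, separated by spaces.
1.086 -1.742 0.000

after link 1: o_1 = (2.1213, 2.1213, 2.0000)
after link 2: o_2 = (1.0860, -1.7424, 0.0000)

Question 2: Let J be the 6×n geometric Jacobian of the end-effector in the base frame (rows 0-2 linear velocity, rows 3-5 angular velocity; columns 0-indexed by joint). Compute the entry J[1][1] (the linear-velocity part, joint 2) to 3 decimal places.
1.414

axis z_1 = (0.7071,-0.7071,0.0000); lever o_n−o_1 = (-1.0353,-3.8637,-2.0000)
cross product → J_v[:, 1] = (1.4142,1.4142,-3.4641)
J_ω[:, 1] = z_1
entry J[1][1] = 1.4142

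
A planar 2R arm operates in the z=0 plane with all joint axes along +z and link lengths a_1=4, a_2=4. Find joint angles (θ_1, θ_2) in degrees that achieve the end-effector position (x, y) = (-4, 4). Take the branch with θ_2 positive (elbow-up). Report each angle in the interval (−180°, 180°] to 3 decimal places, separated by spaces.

cos θ_2 = (32.0000−4²−4²)/(2·4·4) = 0.0000; θ_2 = 90.0000° (elbow-up)
β = atan2(4.0000,-4.0000) = 135.0000°; ψ = atan2(4.0000,4.0000) = 45.0000°
θ_1 = β − ψ = 90.0000°

90.000 90.000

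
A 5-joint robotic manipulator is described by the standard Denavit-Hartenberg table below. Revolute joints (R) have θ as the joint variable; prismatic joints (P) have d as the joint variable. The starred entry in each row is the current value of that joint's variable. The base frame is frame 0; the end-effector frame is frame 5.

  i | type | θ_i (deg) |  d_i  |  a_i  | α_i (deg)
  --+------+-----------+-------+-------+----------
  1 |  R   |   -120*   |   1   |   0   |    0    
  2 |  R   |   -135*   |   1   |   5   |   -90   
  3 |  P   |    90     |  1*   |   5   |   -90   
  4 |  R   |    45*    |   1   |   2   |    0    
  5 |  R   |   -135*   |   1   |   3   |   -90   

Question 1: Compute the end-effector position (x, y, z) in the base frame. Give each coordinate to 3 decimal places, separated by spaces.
-3.274 2.229 -4.414

after link 1: o_1 = (0.0000, 0.0000, 1.0000)
after link 2: o_2 = (-1.2941, 4.8296, 2.0000)
after link 3: o_3 = (-2.2600, 4.5708, -3.0000)
after link 4: o_4 = (-0.6352, 3.9709, -4.4142)
after link 5: o_5 = (-3.2741, 2.2285, -4.4142)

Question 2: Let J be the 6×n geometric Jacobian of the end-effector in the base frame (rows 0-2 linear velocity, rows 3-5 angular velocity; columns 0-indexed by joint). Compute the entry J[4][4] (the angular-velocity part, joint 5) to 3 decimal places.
axis z_4 = (0.2588,-0.9659,-0.0000); lever o_n−o_4 = (-2.6390,-1.7424,0.0000)
cross product → J_v[:, 4] = (-0.0000,0.0000,-3.0000)
J_ω[:, 4] = z_4
entry J[4][4] = -0.9659

-0.966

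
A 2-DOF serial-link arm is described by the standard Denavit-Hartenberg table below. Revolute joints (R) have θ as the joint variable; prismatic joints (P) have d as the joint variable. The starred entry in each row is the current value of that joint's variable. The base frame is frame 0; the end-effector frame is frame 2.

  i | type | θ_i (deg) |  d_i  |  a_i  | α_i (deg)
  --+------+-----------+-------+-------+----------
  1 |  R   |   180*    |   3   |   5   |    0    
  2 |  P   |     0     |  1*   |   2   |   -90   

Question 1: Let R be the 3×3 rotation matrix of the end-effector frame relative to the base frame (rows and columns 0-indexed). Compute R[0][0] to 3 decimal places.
End-effector x-axis (col 0 of R) = (-1.0000,0.0000,0.0000)
R[0][0] = -1.0000

-1.000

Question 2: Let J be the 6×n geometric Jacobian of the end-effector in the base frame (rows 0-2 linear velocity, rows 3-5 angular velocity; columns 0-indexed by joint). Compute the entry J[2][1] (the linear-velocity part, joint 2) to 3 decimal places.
1.000

prismatic axis z_1 = (0.0000,0.0000,1.0000)
J_v[:, 1] = z_1; J_ω[:, 1] = (0,0,0)
entry J[2][1] = 1.0000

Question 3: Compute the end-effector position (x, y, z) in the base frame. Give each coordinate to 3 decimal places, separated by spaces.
after link 1: o_1 = (-5.0000, 0.0000, 3.0000)
after link 2: o_2 = (-7.0000, 0.0000, 4.0000)

-7.000 0.000 4.000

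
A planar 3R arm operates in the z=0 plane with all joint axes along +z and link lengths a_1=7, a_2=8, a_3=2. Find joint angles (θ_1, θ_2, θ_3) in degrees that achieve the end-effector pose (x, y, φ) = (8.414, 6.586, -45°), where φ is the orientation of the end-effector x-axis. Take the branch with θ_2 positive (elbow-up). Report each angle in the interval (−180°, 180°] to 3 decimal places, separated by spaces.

0.002 90.000 -135.002

wrist centre = target − a_3·(cos φ, sin φ) = (6.9998, 8.0002)
cos θ_2 = (113.0004−7²−8²)/(2·7·8) = 0.0000; θ_2 = 89.9998° (elbow-up)
β = atan2(8.0002,6.9998) = 48.8157°; ψ = atan2(8.0000,7.0000) = 48.8140°
θ_1 = β − ψ = 0.0017°
θ_3 = φ − θ_1 − θ_2 = -135.0015° (wrapped to (-180°,180°])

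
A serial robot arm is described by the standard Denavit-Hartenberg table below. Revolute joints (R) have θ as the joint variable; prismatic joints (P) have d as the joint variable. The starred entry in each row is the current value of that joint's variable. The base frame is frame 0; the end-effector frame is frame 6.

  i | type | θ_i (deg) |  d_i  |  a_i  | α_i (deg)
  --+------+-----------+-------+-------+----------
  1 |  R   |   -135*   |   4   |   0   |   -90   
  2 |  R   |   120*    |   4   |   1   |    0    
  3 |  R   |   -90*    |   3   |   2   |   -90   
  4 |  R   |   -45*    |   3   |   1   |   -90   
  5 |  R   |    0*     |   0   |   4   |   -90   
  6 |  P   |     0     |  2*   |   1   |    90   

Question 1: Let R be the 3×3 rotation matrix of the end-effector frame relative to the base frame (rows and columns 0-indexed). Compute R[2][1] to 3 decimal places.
0.866

End-effector y-axis (col 1 of R) = (-0.3536,-0.3536,0.8660)
R[2][1] = 0.8660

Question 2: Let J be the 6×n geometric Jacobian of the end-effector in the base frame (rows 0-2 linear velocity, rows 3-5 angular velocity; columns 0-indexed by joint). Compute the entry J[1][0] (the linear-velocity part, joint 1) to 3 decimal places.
axis z_0 = ẑ; lever o_n−o_0 = (4.8340,-11.0655,-0.8534)
cross product → J_v[:, 0] = (11.0655,4.8340,-0.0000)
J_ω[:, 0] = z_0
entry J[1][0] = 4.8340

4.834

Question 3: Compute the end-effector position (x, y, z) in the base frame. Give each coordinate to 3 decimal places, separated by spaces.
4.834 -11.065 -0.853

after link 1: o_1 = (0.0000, 0.0000, 4.0000)
after link 2: o_2 = (3.1820, -2.4749, 3.1340)
after link 3: o_3 = (4.0786, -5.8209, 2.1340)
after link 4: o_4 = (5.2062, -5.6933, -0.8177)
after link 5: o_5 = (5.4742, -9.4253, -2.2319)
after link 6: o_6 = (4.8340, -11.0655, -0.8534)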